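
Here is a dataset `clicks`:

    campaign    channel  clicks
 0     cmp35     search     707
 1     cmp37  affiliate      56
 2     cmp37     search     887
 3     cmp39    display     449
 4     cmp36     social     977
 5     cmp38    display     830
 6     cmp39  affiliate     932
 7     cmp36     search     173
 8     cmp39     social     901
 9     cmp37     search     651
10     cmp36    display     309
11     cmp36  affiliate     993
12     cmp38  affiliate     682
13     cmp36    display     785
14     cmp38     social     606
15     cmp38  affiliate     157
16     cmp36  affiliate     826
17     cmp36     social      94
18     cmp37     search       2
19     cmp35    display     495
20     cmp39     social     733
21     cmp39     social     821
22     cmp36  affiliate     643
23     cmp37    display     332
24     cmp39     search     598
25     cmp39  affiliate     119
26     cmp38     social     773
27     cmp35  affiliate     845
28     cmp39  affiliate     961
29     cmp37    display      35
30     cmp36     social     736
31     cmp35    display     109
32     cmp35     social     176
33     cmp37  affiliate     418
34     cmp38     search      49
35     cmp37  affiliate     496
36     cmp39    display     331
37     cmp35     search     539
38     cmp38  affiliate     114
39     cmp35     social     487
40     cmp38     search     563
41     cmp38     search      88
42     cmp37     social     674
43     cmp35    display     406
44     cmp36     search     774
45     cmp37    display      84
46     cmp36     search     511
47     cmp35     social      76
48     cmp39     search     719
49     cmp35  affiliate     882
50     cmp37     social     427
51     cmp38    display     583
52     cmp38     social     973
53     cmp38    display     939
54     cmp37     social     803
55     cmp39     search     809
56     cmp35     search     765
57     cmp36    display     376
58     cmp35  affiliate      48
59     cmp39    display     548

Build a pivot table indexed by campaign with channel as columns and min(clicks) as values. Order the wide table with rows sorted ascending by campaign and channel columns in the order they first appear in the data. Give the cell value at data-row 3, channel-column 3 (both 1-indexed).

With rows sorted ascending by campaign, row 3 is campaign=cmp37. channel columns in first-appearance order: search, affiliate, display, social; column 3 is display.
Long rows with campaign=cmp37, channel=display: min(332, 35, 84) = 35.

35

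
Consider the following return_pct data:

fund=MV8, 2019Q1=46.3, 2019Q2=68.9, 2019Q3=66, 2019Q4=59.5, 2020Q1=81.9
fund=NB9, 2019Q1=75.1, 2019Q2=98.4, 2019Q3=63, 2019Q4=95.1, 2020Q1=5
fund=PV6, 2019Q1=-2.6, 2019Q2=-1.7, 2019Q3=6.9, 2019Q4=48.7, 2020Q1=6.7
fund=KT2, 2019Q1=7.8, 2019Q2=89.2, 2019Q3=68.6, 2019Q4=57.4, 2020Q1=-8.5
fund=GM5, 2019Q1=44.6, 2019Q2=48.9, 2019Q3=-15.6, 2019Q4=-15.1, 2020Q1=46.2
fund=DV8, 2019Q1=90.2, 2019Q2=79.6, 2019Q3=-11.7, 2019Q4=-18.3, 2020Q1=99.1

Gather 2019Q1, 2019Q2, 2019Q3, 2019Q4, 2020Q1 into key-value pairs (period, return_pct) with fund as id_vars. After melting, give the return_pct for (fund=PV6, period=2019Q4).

Unpivoting turns each (fund, wide-column) pair into one long row.
The wide cell at row PV6, column 2019Q4 holds 48.7, so the long row (PV6, 2019Q4) has return_pct=48.7.

48.7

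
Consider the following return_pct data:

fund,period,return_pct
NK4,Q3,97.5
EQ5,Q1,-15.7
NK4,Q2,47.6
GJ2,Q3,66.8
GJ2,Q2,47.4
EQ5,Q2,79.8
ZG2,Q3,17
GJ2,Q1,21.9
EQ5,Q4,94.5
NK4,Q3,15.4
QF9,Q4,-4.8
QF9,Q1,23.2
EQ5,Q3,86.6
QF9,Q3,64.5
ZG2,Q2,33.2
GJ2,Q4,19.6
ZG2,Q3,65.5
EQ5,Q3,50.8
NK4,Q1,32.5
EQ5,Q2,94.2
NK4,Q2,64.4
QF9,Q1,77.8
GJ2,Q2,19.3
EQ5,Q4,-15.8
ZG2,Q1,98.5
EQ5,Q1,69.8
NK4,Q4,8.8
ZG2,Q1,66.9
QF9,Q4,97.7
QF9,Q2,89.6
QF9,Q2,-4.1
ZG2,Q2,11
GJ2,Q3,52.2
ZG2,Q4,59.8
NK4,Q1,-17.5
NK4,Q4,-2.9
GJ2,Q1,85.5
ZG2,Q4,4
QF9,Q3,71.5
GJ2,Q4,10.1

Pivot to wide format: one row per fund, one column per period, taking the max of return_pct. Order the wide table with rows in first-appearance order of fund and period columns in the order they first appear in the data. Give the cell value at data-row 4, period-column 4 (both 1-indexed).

59.8

With rows in first-appearance order of fund, row 4 is fund=ZG2. period columns in first-appearance order: Q3, Q1, Q2, Q4; column 4 is Q4.
Long rows with fund=ZG2, period=Q4: max(59.8, 4) = 59.8.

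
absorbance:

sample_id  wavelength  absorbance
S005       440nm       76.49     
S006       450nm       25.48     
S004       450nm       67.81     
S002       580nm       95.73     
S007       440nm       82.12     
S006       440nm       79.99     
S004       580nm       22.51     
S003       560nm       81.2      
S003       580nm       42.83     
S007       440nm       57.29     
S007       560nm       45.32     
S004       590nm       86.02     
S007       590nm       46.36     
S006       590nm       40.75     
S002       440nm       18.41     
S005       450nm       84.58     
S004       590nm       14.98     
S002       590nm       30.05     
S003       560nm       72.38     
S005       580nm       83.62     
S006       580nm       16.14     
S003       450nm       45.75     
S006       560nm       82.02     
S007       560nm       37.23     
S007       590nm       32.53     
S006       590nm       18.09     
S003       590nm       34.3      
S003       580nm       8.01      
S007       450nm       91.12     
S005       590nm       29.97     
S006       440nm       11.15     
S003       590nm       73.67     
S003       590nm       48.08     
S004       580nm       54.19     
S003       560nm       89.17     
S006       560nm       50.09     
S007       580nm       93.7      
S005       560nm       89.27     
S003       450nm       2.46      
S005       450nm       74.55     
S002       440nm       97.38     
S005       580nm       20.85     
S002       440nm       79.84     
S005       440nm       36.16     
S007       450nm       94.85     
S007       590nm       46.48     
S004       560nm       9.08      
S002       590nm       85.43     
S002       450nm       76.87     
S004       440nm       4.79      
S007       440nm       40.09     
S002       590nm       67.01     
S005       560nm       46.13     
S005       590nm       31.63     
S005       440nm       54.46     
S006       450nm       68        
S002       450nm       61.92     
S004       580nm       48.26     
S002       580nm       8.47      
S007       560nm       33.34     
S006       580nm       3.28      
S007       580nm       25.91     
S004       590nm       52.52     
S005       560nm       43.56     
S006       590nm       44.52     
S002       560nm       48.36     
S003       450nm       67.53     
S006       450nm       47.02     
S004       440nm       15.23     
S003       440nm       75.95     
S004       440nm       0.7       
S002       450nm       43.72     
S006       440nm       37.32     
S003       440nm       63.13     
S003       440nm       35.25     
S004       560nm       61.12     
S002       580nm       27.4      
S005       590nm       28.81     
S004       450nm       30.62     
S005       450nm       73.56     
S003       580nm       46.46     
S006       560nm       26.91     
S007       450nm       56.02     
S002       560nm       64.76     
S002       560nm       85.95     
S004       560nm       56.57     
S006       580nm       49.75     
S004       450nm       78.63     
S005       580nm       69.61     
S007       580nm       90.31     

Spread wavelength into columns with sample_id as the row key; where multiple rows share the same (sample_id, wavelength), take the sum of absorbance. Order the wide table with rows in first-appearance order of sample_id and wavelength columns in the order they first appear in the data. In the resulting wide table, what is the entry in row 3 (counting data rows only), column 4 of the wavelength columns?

With rows in first-appearance order of sample_id, row 3 is sample_id=S004. wavelength columns in first-appearance order: 440nm, 450nm, 580nm, 560nm, 590nm; column 4 is 560nm.
Long rows with sample_id=S004, wavelength=560nm: 9.08 + 61.12 + 56.57 = 126.77.

126.77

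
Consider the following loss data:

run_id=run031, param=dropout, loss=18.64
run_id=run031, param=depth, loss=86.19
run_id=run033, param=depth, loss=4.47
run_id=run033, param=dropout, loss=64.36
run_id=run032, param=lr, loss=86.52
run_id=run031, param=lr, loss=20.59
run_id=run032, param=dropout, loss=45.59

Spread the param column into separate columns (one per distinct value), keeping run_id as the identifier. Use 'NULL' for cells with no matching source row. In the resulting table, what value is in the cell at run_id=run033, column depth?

The long row with run_id=run033, param=depth has loss=4.47.

4.47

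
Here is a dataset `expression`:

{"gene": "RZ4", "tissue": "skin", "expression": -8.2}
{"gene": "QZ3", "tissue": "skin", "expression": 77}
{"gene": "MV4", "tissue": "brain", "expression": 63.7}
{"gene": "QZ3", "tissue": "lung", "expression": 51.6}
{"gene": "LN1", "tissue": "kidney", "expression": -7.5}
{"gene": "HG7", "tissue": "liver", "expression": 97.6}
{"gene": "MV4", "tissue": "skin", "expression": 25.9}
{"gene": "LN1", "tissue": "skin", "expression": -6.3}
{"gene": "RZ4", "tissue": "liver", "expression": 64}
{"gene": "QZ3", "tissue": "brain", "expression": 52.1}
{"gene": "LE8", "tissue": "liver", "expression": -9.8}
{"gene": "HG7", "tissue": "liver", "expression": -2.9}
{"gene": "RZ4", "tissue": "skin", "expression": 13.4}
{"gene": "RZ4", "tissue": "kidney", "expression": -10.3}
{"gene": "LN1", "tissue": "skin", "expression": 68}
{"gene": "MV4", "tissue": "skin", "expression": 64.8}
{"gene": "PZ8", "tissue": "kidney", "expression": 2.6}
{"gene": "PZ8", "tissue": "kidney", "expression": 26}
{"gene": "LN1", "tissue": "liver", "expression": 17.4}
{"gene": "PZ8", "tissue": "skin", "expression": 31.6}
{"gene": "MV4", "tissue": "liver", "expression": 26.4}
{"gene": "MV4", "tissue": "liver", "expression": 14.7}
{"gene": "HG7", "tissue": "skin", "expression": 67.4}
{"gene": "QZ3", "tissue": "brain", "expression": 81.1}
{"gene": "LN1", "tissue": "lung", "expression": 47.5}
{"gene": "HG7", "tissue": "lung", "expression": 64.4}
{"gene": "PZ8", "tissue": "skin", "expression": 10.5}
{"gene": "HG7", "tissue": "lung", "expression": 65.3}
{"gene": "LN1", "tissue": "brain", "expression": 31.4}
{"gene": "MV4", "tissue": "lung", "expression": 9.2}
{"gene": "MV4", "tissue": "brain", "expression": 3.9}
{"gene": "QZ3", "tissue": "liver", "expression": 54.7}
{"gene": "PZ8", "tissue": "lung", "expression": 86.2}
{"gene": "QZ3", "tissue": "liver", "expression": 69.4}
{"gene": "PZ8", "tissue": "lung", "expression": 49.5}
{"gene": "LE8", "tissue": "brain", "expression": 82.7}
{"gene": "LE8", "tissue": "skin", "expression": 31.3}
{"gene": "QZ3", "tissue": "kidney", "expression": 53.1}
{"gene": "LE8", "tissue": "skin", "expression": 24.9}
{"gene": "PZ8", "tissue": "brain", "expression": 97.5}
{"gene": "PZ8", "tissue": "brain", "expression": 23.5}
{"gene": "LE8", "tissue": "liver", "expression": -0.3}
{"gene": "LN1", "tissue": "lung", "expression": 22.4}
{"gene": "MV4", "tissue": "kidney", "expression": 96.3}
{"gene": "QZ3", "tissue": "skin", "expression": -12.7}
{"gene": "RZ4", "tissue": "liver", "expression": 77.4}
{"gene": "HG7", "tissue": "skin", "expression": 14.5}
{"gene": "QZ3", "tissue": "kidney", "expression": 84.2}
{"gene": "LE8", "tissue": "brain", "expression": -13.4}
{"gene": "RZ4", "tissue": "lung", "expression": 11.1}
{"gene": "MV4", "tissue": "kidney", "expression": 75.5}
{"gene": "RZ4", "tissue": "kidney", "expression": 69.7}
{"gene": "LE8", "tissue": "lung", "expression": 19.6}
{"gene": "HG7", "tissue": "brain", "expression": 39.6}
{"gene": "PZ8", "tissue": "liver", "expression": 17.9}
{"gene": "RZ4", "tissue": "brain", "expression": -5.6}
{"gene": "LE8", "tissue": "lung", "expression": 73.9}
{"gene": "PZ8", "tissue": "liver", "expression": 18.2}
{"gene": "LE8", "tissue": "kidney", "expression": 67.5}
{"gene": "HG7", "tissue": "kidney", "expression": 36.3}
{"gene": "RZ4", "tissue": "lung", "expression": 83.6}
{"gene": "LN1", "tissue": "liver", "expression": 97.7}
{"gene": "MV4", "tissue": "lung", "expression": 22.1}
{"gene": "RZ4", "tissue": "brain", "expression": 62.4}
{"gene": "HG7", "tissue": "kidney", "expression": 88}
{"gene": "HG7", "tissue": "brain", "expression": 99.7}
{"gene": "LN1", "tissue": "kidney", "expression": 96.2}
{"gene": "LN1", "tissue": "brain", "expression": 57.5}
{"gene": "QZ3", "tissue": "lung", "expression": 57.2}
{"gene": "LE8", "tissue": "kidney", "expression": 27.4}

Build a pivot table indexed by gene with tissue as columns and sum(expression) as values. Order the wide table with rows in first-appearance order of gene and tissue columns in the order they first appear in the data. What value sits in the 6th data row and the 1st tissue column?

56.2

With rows in first-appearance order of gene, row 6 is gene=LE8. tissue columns in first-appearance order: skin, brain, lung, kidney, liver; column 1 is skin.
Long rows with gene=LE8, tissue=skin: 31.3 + 24.9 = 56.2.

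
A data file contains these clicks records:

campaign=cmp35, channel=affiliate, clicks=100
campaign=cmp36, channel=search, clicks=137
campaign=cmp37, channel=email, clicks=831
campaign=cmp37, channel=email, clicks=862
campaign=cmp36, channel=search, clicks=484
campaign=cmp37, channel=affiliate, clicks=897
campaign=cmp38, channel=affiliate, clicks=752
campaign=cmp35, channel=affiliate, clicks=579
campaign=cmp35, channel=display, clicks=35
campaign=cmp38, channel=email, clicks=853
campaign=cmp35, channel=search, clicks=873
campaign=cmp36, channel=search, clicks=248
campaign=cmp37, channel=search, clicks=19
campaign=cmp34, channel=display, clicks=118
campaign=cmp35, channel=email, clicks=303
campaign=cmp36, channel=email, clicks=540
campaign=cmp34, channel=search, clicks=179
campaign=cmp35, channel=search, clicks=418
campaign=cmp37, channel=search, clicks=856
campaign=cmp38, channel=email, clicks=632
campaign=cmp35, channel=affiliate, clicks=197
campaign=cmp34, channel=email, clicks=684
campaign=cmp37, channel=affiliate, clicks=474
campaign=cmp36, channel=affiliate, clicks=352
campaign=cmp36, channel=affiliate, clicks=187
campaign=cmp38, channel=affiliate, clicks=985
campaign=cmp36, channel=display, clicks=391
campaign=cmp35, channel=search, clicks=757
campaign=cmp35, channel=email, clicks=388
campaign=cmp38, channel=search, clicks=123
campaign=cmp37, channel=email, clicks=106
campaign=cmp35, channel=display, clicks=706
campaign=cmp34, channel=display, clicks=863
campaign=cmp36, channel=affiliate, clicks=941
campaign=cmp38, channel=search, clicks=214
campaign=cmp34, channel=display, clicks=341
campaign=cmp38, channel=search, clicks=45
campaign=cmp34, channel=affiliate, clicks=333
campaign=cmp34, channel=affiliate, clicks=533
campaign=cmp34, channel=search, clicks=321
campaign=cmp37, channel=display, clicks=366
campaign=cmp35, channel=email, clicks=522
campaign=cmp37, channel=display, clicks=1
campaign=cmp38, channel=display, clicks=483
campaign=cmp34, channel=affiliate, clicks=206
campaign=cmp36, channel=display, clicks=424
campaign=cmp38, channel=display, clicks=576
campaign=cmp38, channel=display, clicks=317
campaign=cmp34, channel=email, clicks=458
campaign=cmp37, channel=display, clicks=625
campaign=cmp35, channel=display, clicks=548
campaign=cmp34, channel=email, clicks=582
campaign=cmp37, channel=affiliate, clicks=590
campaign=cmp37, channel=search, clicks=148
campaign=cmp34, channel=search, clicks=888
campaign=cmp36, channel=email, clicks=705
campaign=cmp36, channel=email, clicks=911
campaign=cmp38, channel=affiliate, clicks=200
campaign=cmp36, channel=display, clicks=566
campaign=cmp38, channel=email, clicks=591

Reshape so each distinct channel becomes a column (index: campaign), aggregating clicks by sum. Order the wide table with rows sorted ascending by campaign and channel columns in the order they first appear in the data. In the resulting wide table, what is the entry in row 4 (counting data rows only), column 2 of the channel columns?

1023

With rows sorted ascending by campaign, row 4 is campaign=cmp37. channel columns in first-appearance order: affiliate, search, email, display; column 2 is search.
Long rows with campaign=cmp37, channel=search: 19 + 856 + 148 = 1023.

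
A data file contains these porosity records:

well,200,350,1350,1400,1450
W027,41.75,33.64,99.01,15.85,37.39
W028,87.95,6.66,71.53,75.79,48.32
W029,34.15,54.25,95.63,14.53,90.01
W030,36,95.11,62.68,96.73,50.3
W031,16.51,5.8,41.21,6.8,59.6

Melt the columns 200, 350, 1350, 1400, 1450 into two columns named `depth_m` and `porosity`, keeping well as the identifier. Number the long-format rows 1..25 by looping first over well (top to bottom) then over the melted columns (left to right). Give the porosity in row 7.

25 rows total (5 × 5). Row 7: index ⌊(7-1)/5⌋ = 1 into well → W028; (7-1) mod 5 = 1 into the melted columns → 350.
So row 7 is (W028, 350, 6.66); porosity = 6.66.

6.66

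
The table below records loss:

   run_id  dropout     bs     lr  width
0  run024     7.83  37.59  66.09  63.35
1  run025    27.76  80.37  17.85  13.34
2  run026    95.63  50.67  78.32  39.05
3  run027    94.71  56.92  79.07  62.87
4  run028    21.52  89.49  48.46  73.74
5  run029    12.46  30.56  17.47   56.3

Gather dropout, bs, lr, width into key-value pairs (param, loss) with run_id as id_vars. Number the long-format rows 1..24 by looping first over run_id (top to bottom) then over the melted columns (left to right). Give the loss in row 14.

24 rows total (6 × 4). Row 14: index ⌊(14-1)/4⌋ = 3 into run_id → run027; (14-1) mod 4 = 1 into the melted columns → bs.
So row 14 is (run027, bs, 56.92); loss = 56.92.

56.92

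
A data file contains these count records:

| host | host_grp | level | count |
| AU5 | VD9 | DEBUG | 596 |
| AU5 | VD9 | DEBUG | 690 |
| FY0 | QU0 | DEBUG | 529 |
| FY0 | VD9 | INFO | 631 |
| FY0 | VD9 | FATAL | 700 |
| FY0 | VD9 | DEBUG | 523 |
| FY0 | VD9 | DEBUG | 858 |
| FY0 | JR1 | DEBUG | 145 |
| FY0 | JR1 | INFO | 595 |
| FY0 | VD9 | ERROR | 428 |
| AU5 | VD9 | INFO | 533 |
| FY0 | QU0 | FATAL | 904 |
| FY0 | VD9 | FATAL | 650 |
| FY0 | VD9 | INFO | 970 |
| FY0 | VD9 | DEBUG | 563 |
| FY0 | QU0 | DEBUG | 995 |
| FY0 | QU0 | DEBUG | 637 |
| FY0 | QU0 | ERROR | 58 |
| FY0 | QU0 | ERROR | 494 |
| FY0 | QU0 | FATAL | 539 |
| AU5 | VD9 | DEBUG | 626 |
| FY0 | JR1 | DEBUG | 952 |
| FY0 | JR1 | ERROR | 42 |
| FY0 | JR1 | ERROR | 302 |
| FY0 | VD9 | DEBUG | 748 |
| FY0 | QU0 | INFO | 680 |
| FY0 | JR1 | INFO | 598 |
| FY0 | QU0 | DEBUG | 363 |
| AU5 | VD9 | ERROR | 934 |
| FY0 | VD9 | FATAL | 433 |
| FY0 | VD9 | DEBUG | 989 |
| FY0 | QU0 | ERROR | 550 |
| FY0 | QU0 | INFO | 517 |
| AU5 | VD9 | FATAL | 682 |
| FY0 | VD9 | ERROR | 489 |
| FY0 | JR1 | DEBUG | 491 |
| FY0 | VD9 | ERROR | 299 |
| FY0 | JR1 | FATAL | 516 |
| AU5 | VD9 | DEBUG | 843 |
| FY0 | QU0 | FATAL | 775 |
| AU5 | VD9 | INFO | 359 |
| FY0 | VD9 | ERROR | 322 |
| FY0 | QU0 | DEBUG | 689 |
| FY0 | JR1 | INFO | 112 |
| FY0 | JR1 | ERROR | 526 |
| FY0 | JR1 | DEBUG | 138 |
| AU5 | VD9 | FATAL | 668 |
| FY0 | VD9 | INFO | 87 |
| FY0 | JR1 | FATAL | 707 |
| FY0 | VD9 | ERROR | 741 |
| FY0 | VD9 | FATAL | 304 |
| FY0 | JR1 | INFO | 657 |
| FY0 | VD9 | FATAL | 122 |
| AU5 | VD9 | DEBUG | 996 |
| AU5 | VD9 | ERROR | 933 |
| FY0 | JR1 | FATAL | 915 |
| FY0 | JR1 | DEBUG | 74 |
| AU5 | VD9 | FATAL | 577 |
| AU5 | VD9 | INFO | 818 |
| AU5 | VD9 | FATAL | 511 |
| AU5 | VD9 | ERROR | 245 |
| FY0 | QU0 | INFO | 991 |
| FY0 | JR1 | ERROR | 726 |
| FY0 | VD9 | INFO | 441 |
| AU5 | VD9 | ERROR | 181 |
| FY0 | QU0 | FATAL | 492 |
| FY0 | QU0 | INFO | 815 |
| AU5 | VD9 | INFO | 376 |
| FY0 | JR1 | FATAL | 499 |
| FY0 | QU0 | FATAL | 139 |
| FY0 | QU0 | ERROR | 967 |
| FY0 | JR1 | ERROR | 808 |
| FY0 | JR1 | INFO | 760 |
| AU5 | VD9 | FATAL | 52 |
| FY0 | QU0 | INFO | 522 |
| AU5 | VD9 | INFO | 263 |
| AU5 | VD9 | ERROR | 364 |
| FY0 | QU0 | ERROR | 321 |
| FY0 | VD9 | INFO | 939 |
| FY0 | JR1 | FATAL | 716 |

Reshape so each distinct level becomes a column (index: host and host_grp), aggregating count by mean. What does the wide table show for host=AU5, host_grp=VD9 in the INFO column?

469.80

Rows with host=AU5, host_grp=VD9 and level=INFO: count values are 533, 359, 818, 376, 263.
(533 + 359 + 818 + 376 + 263) / 5 = 469.80.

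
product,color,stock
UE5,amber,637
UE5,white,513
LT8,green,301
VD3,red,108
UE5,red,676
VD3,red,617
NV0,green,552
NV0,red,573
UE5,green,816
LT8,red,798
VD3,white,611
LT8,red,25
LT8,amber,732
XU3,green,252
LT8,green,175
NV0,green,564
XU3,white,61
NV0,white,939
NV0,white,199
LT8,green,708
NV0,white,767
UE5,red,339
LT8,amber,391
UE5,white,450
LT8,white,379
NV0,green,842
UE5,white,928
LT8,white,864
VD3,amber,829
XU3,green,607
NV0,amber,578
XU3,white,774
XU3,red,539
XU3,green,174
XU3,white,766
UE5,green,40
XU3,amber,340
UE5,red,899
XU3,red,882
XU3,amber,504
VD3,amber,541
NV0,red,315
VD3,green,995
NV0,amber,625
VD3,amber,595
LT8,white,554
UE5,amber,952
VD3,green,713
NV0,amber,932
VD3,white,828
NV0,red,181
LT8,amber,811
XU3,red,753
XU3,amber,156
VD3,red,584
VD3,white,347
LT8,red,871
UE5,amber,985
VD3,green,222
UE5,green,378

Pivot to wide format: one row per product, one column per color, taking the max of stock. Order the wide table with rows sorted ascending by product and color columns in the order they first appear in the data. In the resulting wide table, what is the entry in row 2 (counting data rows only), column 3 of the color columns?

842

With rows sorted ascending by product, row 2 is product=NV0. color columns in first-appearance order: amber, white, green, red; column 3 is green.
Long rows with product=NV0, color=green: max(552, 564, 842) = 842.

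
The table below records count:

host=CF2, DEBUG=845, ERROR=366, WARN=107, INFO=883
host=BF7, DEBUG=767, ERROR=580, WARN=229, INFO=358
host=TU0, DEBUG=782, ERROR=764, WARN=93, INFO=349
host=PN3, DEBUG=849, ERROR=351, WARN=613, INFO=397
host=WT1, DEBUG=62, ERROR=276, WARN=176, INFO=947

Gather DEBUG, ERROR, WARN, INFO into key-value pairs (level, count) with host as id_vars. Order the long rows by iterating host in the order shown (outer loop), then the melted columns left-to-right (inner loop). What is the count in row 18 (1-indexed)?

276

20 rows total (5 × 4). Row 18: index ⌊(18-1)/4⌋ = 4 into host → WT1; (18-1) mod 4 = 1 into the melted columns → ERROR.
So row 18 is (WT1, ERROR, 276); count = 276.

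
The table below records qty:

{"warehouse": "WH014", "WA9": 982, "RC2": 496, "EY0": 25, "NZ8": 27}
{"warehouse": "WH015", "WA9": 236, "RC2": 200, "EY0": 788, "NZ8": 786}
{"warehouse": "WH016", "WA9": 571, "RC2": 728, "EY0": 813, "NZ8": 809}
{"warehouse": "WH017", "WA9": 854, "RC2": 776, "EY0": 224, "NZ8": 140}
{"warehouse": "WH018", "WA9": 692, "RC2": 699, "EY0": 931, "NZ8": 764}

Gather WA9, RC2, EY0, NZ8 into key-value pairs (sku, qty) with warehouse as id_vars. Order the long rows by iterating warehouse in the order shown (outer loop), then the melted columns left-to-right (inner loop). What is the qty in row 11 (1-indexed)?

20 rows total (5 × 4). Row 11: index ⌊(11-1)/4⌋ = 2 into warehouse → WH016; (11-1) mod 4 = 2 into the melted columns → EY0.
So row 11 is (WH016, EY0, 813); qty = 813.

813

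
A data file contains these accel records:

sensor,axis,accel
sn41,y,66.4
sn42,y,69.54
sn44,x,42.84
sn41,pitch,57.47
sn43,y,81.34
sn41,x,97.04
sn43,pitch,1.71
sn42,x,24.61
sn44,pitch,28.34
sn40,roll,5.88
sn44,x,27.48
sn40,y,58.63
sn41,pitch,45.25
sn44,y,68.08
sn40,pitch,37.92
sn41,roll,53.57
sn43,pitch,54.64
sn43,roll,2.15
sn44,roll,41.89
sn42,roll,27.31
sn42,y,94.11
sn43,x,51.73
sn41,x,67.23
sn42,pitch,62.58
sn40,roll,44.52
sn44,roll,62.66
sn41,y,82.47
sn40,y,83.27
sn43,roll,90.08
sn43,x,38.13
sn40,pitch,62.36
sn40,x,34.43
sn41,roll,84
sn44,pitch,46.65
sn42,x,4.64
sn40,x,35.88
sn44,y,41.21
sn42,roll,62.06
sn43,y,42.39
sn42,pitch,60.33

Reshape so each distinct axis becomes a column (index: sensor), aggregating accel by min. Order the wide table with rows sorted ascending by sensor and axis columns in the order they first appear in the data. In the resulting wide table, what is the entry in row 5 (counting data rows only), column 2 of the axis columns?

27.48

With rows sorted ascending by sensor, row 5 is sensor=sn44. axis columns in first-appearance order: y, x, pitch, roll; column 2 is x.
Long rows with sensor=sn44, axis=x: min(42.84, 27.48) = 27.48.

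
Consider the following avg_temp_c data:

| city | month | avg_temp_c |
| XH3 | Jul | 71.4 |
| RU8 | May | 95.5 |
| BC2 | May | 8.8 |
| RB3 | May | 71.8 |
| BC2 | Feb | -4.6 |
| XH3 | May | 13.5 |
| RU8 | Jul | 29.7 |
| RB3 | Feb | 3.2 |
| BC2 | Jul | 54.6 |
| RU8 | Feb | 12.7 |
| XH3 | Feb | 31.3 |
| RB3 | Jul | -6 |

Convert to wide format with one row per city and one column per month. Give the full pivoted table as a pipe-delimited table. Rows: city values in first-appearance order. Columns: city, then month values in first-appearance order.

| city | Jul | May | Feb |
| XH3 | 71.4 | 13.5 | 31.3 |
| RU8 | 29.7 | 95.5 | 12.7 |
| BC2 | 54.6 | 8.8 | -4.6 |
| RB3 | -6 | 71.8 | 3.2 |

Columns: city plus the 3 distinct month values (Jul, May, Feb).
For example, row XH3 column Jul takes avg_temp_c=71.4 from the long row (XH3, Jul).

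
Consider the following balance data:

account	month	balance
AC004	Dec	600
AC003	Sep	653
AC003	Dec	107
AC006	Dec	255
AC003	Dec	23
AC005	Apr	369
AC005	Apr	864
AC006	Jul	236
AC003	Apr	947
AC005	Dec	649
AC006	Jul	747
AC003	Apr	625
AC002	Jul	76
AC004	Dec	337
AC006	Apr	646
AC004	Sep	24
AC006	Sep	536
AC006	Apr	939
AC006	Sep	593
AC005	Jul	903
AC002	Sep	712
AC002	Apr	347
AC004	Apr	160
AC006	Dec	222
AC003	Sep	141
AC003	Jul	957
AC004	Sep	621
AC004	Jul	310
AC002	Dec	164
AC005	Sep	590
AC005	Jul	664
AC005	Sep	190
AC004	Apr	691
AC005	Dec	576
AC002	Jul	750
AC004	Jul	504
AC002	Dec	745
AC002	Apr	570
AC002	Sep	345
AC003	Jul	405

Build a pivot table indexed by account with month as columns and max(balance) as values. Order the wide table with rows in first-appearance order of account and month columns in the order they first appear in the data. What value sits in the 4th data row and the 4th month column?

903

With rows in first-appearance order of account, row 4 is account=AC005. month columns in first-appearance order: Dec, Sep, Apr, Jul; column 4 is Jul.
Long rows with account=AC005, month=Jul: max(903, 664) = 903.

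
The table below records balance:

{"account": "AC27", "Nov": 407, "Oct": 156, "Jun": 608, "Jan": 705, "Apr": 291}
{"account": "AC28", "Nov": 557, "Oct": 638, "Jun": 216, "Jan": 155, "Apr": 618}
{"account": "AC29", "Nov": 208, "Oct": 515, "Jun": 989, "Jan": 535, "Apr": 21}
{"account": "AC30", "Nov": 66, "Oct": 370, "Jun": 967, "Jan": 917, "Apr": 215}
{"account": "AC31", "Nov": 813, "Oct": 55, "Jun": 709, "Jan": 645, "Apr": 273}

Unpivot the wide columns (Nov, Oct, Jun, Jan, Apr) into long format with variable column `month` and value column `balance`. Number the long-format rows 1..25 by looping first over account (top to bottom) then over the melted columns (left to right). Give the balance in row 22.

55

25 rows total (5 × 5). Row 22: index ⌊(22-1)/5⌋ = 4 into account → AC31; (22-1) mod 5 = 1 into the melted columns → Oct.
So row 22 is (AC31, Oct, 55); balance = 55.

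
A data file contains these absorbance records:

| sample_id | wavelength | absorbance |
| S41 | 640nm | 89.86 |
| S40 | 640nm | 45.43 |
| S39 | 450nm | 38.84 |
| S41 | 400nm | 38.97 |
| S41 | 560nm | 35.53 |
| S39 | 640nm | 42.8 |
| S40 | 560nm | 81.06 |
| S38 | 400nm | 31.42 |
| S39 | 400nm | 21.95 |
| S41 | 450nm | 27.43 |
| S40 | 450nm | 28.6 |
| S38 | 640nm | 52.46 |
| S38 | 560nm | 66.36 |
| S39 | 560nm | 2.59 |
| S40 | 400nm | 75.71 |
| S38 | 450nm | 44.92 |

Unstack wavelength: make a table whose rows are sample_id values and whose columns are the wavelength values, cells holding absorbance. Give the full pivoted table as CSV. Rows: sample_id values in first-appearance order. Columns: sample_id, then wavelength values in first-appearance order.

Columns: sample_id plus the 4 distinct wavelength values (640nm, 450nm, 400nm, 560nm).
For example, row S41 column 640nm takes absorbance=89.86 from the long row (S41, 640nm).

sample_id,640nm,450nm,400nm,560nm
S41,89.86,27.43,38.97,35.53
S40,45.43,28.6,75.71,81.06
S39,42.8,38.84,21.95,2.59
S38,52.46,44.92,31.42,66.36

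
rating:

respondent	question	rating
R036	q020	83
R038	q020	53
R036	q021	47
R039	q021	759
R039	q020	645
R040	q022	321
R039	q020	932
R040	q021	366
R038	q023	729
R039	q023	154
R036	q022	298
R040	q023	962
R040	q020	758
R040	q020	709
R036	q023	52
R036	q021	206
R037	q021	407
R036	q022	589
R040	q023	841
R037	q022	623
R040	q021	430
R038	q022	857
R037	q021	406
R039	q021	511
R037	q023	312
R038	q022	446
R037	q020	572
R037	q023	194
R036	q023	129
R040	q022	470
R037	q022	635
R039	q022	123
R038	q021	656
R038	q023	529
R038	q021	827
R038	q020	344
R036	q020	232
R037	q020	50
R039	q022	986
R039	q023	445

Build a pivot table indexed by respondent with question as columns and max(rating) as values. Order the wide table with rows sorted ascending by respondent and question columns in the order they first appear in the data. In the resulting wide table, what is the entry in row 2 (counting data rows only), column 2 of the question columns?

With rows sorted ascending by respondent, row 2 is respondent=R037. question columns in first-appearance order: q020, q021, q022, q023; column 2 is q021.
Long rows with respondent=R037, question=q021: max(407, 406) = 407.

407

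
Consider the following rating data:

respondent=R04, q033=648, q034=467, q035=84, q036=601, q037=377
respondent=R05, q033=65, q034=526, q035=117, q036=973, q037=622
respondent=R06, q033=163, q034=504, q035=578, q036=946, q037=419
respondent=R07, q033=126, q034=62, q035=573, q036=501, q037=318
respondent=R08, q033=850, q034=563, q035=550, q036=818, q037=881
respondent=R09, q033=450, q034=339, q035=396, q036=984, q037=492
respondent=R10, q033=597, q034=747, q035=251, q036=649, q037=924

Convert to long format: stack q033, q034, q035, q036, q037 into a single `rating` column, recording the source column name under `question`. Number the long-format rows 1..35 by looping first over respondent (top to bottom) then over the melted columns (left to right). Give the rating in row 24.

818

35 rows total (7 × 5). Row 24: index ⌊(24-1)/5⌋ = 4 into respondent → R08; (24-1) mod 5 = 3 into the melted columns → q036.
So row 24 is (R08, q036, 818); rating = 818.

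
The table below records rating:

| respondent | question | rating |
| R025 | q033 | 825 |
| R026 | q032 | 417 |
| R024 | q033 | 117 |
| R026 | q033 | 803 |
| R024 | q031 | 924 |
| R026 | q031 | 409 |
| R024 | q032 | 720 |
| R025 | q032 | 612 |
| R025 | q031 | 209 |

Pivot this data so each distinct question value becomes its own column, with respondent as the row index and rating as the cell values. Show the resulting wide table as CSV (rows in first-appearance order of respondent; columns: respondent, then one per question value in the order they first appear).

Columns: respondent plus the 3 distinct question values (q033, q032, q031).
For example, row R025 column q033 takes rating=825 from the long row (R025, q033).

respondent,q033,q032,q031
R025,825,612,209
R026,803,417,409
R024,117,720,924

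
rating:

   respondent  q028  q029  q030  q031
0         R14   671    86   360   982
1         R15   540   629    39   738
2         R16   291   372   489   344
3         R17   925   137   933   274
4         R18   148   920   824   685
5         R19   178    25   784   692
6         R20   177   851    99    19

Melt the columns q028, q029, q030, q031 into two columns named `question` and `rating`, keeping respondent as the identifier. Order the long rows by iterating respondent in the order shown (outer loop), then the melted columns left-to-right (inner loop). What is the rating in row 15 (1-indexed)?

933

28 rows total (7 × 4). Row 15: index ⌊(15-1)/4⌋ = 3 into respondent → R17; (15-1) mod 4 = 2 into the melted columns → q030.
So row 15 is (R17, q030, 933); rating = 933.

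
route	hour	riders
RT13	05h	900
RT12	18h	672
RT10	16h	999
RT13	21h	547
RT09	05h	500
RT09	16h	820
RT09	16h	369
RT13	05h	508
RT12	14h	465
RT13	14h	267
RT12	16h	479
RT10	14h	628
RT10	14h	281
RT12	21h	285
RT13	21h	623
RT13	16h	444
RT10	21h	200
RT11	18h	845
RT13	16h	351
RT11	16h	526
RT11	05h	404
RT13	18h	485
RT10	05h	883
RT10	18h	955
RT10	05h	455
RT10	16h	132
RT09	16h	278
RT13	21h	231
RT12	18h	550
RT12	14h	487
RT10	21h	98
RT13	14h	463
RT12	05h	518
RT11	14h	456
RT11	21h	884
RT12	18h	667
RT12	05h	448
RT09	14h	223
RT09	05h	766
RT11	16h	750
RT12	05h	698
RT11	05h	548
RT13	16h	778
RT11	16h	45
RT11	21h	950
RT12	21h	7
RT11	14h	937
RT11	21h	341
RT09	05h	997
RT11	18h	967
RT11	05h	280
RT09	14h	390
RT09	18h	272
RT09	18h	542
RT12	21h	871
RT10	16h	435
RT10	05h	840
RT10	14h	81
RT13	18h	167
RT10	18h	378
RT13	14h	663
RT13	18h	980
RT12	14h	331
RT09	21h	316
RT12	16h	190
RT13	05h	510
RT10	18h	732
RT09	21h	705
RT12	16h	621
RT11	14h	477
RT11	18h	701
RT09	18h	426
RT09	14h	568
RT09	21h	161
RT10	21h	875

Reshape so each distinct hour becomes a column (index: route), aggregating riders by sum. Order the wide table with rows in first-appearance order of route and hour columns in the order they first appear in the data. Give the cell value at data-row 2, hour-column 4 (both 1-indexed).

With rows in first-appearance order of route, row 2 is route=RT12. hour columns in first-appearance order: 05h, 18h, 16h, 21h, 14h; column 4 is 21h.
Long rows with route=RT12, hour=21h: 285 + 7 + 871 = 1163.

1163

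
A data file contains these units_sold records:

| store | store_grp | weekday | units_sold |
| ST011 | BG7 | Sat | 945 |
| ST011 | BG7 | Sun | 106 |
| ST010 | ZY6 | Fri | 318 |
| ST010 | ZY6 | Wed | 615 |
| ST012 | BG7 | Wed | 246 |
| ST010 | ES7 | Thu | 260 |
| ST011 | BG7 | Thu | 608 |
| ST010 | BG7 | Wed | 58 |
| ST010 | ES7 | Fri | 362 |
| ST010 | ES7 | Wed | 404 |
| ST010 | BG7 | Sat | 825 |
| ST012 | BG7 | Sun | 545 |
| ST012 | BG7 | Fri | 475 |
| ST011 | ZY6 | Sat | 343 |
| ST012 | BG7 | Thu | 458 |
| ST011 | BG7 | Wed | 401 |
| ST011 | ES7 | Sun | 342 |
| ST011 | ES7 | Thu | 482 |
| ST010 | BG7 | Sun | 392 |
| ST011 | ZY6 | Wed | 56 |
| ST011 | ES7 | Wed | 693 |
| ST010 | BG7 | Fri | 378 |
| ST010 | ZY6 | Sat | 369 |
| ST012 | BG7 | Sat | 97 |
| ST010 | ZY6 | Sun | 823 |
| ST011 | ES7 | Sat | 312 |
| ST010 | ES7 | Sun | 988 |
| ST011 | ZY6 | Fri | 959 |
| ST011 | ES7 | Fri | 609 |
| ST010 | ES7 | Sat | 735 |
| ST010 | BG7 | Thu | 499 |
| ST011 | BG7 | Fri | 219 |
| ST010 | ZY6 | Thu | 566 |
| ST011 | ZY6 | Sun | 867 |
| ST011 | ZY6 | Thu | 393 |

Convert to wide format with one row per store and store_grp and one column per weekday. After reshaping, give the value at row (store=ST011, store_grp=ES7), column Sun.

Wide layout: rows indexed by store and store_grp, columns are the 5 distinct weekday values (Sat, Sun, Fri, Wed, Thu).
Cell (store=ST011, store_grp=ES7, weekday=Sun) draws from the long row where store=ST011, store_grp=ES7 and weekday=Sun, which has units_sold=342.

342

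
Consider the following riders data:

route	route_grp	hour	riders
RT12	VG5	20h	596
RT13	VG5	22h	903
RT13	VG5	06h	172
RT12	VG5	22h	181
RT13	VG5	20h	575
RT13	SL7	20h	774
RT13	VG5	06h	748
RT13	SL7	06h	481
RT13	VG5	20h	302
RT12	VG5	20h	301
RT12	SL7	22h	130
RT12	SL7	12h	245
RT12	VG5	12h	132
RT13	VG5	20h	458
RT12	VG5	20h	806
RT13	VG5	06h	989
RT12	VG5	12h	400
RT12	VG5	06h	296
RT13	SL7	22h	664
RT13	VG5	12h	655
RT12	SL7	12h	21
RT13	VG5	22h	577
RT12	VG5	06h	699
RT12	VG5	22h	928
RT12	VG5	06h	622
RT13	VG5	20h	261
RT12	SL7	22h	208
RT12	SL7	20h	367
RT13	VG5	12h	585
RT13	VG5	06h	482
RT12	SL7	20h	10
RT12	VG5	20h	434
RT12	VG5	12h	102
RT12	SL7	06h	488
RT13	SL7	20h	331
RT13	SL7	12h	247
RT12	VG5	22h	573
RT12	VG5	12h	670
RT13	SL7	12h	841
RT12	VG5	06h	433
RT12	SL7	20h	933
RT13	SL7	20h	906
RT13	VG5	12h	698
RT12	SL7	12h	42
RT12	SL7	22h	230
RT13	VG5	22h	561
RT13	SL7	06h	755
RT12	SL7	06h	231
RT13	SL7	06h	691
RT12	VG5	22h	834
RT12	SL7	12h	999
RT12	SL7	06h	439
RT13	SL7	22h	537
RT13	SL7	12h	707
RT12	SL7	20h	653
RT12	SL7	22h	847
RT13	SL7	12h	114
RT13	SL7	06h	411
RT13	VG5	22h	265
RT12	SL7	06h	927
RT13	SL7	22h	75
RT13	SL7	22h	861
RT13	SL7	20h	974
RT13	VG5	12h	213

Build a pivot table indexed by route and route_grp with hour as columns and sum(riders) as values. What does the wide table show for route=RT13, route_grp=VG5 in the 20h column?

Rows with route=RT13, route_grp=VG5 and hour=20h: riders values are 575, 302, 458, 261.
575 + 302 + 458 + 261 = 1596.

1596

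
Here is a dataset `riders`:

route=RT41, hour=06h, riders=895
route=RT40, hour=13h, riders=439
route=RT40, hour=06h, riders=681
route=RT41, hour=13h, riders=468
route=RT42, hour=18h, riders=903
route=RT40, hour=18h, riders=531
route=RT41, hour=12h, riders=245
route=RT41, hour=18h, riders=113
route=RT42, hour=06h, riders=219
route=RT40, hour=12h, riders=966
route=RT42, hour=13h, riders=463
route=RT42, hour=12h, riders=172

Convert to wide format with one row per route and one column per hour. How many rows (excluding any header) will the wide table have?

3

3 distinct route values → 3 rows.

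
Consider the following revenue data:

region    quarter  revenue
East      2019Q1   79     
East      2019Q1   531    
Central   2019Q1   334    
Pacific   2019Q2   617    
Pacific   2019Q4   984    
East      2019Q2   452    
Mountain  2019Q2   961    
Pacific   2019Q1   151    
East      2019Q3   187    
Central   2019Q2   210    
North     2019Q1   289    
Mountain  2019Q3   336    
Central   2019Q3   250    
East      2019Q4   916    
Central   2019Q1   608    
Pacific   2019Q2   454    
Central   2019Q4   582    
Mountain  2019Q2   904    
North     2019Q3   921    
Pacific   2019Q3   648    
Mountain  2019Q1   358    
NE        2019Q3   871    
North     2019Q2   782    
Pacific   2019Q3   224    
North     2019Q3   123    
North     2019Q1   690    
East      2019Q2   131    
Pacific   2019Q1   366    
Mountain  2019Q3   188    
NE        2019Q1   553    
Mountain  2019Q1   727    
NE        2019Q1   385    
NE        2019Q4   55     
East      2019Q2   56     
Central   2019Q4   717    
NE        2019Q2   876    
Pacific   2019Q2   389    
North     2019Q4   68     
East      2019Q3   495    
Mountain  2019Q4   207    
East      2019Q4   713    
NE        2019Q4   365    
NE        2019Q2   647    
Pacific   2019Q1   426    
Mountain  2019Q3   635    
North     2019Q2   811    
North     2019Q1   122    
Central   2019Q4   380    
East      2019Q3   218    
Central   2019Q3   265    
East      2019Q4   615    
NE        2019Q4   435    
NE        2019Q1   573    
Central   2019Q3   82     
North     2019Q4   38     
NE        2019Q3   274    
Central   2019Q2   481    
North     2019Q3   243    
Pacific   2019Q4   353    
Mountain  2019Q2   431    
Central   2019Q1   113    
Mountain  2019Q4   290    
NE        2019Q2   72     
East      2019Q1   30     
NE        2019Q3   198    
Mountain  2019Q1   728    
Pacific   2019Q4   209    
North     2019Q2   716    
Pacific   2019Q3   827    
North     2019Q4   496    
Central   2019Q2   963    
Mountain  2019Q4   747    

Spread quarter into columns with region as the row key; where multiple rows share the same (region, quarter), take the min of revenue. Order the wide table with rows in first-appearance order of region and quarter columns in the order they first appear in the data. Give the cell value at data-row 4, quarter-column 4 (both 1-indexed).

188

With rows in first-appearance order of region, row 4 is region=Mountain. quarter columns in first-appearance order: 2019Q1, 2019Q2, 2019Q4, 2019Q3; column 4 is 2019Q3.
Long rows with region=Mountain, quarter=2019Q3: min(336, 188, 635) = 188.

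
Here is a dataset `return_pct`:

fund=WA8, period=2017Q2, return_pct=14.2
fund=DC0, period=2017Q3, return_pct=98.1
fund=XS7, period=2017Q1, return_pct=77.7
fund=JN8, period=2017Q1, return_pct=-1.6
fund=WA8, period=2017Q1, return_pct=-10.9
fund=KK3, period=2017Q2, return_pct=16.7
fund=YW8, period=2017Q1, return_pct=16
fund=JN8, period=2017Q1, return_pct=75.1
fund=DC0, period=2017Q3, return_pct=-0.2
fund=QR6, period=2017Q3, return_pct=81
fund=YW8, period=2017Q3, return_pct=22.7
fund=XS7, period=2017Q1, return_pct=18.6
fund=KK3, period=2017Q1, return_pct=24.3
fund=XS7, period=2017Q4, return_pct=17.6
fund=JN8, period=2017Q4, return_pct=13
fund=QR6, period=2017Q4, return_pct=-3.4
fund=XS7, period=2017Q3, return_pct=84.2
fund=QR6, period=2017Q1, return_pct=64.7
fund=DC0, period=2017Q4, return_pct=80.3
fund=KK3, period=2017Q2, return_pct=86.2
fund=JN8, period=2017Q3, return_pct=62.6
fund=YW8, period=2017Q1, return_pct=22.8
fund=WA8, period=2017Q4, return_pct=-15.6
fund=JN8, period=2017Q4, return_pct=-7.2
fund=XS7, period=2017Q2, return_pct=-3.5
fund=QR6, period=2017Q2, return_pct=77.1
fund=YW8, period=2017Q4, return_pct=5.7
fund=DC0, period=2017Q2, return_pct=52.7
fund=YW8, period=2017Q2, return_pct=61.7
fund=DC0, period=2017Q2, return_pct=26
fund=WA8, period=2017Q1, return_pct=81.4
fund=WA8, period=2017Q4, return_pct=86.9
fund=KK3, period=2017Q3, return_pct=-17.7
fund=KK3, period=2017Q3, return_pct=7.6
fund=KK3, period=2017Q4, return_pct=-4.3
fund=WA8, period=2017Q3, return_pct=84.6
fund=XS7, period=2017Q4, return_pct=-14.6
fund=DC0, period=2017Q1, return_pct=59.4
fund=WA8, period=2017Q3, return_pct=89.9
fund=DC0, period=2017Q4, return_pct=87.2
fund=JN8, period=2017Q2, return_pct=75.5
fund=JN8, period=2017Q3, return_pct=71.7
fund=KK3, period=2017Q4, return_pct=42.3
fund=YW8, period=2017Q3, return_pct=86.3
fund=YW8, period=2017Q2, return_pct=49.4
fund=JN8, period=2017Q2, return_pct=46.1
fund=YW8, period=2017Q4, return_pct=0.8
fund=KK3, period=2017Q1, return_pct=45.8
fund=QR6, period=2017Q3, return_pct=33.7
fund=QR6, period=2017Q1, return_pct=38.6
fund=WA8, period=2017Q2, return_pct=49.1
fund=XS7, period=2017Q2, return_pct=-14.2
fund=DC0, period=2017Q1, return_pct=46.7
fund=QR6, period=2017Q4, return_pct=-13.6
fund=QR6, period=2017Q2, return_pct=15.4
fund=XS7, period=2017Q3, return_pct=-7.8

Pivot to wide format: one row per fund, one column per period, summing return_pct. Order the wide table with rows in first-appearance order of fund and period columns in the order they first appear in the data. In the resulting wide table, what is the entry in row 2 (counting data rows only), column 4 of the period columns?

167.5

With rows in first-appearance order of fund, row 2 is fund=DC0. period columns in first-appearance order: 2017Q2, 2017Q3, 2017Q1, 2017Q4; column 4 is 2017Q4.
Long rows with fund=DC0, period=2017Q4: 80.3 + 87.2 = 167.5.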